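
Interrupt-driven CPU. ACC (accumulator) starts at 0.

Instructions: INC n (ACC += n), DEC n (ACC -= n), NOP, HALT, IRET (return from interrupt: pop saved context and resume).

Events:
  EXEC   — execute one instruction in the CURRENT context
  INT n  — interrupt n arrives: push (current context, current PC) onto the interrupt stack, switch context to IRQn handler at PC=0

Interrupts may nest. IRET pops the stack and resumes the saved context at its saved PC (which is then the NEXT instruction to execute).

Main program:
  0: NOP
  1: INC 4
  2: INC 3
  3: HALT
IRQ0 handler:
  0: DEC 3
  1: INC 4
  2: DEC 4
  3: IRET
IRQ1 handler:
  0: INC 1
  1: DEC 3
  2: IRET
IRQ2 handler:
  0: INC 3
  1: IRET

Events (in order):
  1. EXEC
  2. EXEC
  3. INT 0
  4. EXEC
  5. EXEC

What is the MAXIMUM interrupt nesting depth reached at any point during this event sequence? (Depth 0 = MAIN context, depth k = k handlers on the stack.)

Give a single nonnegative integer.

Event 1 (EXEC): [MAIN] PC=0: NOP [depth=0]
Event 2 (EXEC): [MAIN] PC=1: INC 4 -> ACC=4 [depth=0]
Event 3 (INT 0): INT 0 arrives: push (MAIN, PC=2), enter IRQ0 at PC=0 (depth now 1) [depth=1]
Event 4 (EXEC): [IRQ0] PC=0: DEC 3 -> ACC=1 [depth=1]
Event 5 (EXEC): [IRQ0] PC=1: INC 4 -> ACC=5 [depth=1]
Max depth observed: 1

Answer: 1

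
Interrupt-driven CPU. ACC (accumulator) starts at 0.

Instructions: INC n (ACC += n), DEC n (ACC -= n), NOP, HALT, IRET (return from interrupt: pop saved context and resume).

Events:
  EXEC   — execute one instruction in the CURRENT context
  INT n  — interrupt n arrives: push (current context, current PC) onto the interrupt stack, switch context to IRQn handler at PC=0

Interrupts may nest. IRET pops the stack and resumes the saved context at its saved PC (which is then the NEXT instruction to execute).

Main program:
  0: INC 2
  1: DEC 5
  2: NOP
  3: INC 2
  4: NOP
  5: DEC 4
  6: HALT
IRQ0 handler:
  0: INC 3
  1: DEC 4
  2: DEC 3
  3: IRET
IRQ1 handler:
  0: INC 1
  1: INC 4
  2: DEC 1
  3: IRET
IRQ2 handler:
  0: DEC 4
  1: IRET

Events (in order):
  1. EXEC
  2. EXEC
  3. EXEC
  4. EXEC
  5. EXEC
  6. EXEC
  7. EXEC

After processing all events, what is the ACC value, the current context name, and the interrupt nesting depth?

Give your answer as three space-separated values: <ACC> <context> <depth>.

Answer: -5 MAIN 0

Derivation:
Event 1 (EXEC): [MAIN] PC=0: INC 2 -> ACC=2
Event 2 (EXEC): [MAIN] PC=1: DEC 5 -> ACC=-3
Event 3 (EXEC): [MAIN] PC=2: NOP
Event 4 (EXEC): [MAIN] PC=3: INC 2 -> ACC=-1
Event 5 (EXEC): [MAIN] PC=4: NOP
Event 6 (EXEC): [MAIN] PC=5: DEC 4 -> ACC=-5
Event 7 (EXEC): [MAIN] PC=6: HALT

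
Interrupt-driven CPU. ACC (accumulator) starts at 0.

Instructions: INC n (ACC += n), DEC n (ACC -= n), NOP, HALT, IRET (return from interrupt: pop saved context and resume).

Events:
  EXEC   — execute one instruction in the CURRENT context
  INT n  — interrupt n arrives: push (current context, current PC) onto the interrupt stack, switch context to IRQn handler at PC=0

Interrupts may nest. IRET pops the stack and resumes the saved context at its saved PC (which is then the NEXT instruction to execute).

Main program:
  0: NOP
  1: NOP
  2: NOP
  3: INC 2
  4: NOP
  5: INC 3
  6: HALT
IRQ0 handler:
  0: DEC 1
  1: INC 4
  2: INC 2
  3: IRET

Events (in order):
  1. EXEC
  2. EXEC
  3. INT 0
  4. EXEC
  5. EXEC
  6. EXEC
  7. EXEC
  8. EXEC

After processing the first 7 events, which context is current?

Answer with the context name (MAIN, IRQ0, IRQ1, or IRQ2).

Answer: MAIN

Derivation:
Event 1 (EXEC): [MAIN] PC=0: NOP
Event 2 (EXEC): [MAIN] PC=1: NOP
Event 3 (INT 0): INT 0 arrives: push (MAIN, PC=2), enter IRQ0 at PC=0 (depth now 1)
Event 4 (EXEC): [IRQ0] PC=0: DEC 1 -> ACC=-1
Event 5 (EXEC): [IRQ0] PC=1: INC 4 -> ACC=3
Event 6 (EXEC): [IRQ0] PC=2: INC 2 -> ACC=5
Event 7 (EXEC): [IRQ0] PC=3: IRET -> resume MAIN at PC=2 (depth now 0)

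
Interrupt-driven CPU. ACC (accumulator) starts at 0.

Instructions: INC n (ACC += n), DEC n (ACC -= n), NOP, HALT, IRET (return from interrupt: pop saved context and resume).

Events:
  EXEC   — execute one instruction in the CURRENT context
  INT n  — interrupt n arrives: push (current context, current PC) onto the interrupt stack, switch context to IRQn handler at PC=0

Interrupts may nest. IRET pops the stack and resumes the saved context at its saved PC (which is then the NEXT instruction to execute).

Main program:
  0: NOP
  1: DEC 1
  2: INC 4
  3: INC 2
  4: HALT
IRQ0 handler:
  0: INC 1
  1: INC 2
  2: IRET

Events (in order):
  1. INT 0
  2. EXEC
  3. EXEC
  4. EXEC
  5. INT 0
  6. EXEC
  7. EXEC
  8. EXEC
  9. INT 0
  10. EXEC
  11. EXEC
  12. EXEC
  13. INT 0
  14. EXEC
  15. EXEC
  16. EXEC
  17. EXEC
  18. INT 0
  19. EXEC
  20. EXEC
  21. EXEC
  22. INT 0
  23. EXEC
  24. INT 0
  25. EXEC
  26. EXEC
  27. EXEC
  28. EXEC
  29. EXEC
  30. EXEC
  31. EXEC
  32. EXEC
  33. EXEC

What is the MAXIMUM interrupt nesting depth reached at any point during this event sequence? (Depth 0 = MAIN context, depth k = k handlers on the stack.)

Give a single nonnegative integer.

Event 1 (INT 0): INT 0 arrives: push (MAIN, PC=0), enter IRQ0 at PC=0 (depth now 1) [depth=1]
Event 2 (EXEC): [IRQ0] PC=0: INC 1 -> ACC=1 [depth=1]
Event 3 (EXEC): [IRQ0] PC=1: INC 2 -> ACC=3 [depth=1]
Event 4 (EXEC): [IRQ0] PC=2: IRET -> resume MAIN at PC=0 (depth now 0) [depth=0]
Event 5 (INT 0): INT 0 arrives: push (MAIN, PC=0), enter IRQ0 at PC=0 (depth now 1) [depth=1]
Event 6 (EXEC): [IRQ0] PC=0: INC 1 -> ACC=4 [depth=1]
Event 7 (EXEC): [IRQ0] PC=1: INC 2 -> ACC=6 [depth=1]
Event 8 (EXEC): [IRQ0] PC=2: IRET -> resume MAIN at PC=0 (depth now 0) [depth=0]
Event 9 (INT 0): INT 0 arrives: push (MAIN, PC=0), enter IRQ0 at PC=0 (depth now 1) [depth=1]
Event 10 (EXEC): [IRQ0] PC=0: INC 1 -> ACC=7 [depth=1]
Event 11 (EXEC): [IRQ0] PC=1: INC 2 -> ACC=9 [depth=1]
Event 12 (EXEC): [IRQ0] PC=2: IRET -> resume MAIN at PC=0 (depth now 0) [depth=0]
Event 13 (INT 0): INT 0 arrives: push (MAIN, PC=0), enter IRQ0 at PC=0 (depth now 1) [depth=1]
Event 14 (EXEC): [IRQ0] PC=0: INC 1 -> ACC=10 [depth=1]
Event 15 (EXEC): [IRQ0] PC=1: INC 2 -> ACC=12 [depth=1]
Event 16 (EXEC): [IRQ0] PC=2: IRET -> resume MAIN at PC=0 (depth now 0) [depth=0]
Event 17 (EXEC): [MAIN] PC=0: NOP [depth=0]
Event 18 (INT 0): INT 0 arrives: push (MAIN, PC=1), enter IRQ0 at PC=0 (depth now 1) [depth=1]
Event 19 (EXEC): [IRQ0] PC=0: INC 1 -> ACC=13 [depth=1]
Event 20 (EXEC): [IRQ0] PC=1: INC 2 -> ACC=15 [depth=1]
Event 21 (EXEC): [IRQ0] PC=2: IRET -> resume MAIN at PC=1 (depth now 0) [depth=0]
Event 22 (INT 0): INT 0 arrives: push (MAIN, PC=1), enter IRQ0 at PC=0 (depth now 1) [depth=1]
Event 23 (EXEC): [IRQ0] PC=0: INC 1 -> ACC=16 [depth=1]
Event 24 (INT 0): INT 0 arrives: push (IRQ0, PC=1), enter IRQ0 at PC=0 (depth now 2) [depth=2]
Event 25 (EXEC): [IRQ0] PC=0: INC 1 -> ACC=17 [depth=2]
Event 26 (EXEC): [IRQ0] PC=1: INC 2 -> ACC=19 [depth=2]
Event 27 (EXEC): [IRQ0] PC=2: IRET -> resume IRQ0 at PC=1 (depth now 1) [depth=1]
Event 28 (EXEC): [IRQ0] PC=1: INC 2 -> ACC=21 [depth=1]
Event 29 (EXEC): [IRQ0] PC=2: IRET -> resume MAIN at PC=1 (depth now 0) [depth=0]
Event 30 (EXEC): [MAIN] PC=1: DEC 1 -> ACC=20 [depth=0]
Event 31 (EXEC): [MAIN] PC=2: INC 4 -> ACC=24 [depth=0]
Event 32 (EXEC): [MAIN] PC=3: INC 2 -> ACC=26 [depth=0]
Event 33 (EXEC): [MAIN] PC=4: HALT [depth=0]
Max depth observed: 2

Answer: 2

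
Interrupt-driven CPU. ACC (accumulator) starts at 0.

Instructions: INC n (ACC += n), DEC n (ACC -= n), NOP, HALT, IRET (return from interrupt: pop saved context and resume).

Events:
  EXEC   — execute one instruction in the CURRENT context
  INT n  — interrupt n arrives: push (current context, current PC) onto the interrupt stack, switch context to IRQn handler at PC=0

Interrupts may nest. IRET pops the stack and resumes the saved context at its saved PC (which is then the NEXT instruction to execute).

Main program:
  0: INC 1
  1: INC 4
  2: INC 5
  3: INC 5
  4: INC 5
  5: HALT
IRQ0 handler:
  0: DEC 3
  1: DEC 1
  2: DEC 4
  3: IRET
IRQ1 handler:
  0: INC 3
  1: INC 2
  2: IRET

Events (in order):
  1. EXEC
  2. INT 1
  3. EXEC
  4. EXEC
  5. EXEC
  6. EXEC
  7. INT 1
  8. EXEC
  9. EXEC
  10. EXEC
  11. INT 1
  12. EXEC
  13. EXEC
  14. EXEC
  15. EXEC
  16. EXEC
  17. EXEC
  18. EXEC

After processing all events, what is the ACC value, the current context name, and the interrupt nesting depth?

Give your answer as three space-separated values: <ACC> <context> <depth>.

Event 1 (EXEC): [MAIN] PC=0: INC 1 -> ACC=1
Event 2 (INT 1): INT 1 arrives: push (MAIN, PC=1), enter IRQ1 at PC=0 (depth now 1)
Event 3 (EXEC): [IRQ1] PC=0: INC 3 -> ACC=4
Event 4 (EXEC): [IRQ1] PC=1: INC 2 -> ACC=6
Event 5 (EXEC): [IRQ1] PC=2: IRET -> resume MAIN at PC=1 (depth now 0)
Event 6 (EXEC): [MAIN] PC=1: INC 4 -> ACC=10
Event 7 (INT 1): INT 1 arrives: push (MAIN, PC=2), enter IRQ1 at PC=0 (depth now 1)
Event 8 (EXEC): [IRQ1] PC=0: INC 3 -> ACC=13
Event 9 (EXEC): [IRQ1] PC=1: INC 2 -> ACC=15
Event 10 (EXEC): [IRQ1] PC=2: IRET -> resume MAIN at PC=2 (depth now 0)
Event 11 (INT 1): INT 1 arrives: push (MAIN, PC=2), enter IRQ1 at PC=0 (depth now 1)
Event 12 (EXEC): [IRQ1] PC=0: INC 3 -> ACC=18
Event 13 (EXEC): [IRQ1] PC=1: INC 2 -> ACC=20
Event 14 (EXEC): [IRQ1] PC=2: IRET -> resume MAIN at PC=2 (depth now 0)
Event 15 (EXEC): [MAIN] PC=2: INC 5 -> ACC=25
Event 16 (EXEC): [MAIN] PC=3: INC 5 -> ACC=30
Event 17 (EXEC): [MAIN] PC=4: INC 5 -> ACC=35
Event 18 (EXEC): [MAIN] PC=5: HALT

Answer: 35 MAIN 0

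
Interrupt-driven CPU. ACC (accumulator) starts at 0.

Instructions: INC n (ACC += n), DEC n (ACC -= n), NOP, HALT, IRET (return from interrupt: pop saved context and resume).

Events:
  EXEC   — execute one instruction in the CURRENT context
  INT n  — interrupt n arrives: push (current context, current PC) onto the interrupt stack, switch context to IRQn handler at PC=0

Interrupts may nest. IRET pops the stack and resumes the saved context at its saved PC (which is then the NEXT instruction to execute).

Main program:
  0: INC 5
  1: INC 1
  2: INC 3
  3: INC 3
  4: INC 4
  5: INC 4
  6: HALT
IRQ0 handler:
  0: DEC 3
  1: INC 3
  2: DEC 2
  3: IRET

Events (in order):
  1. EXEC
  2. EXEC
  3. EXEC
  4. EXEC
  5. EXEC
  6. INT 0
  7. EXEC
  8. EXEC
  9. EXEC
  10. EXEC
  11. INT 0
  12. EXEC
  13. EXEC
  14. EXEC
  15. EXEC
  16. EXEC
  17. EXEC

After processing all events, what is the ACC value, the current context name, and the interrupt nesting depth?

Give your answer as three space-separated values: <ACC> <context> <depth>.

Event 1 (EXEC): [MAIN] PC=0: INC 5 -> ACC=5
Event 2 (EXEC): [MAIN] PC=1: INC 1 -> ACC=6
Event 3 (EXEC): [MAIN] PC=2: INC 3 -> ACC=9
Event 4 (EXEC): [MAIN] PC=3: INC 3 -> ACC=12
Event 5 (EXEC): [MAIN] PC=4: INC 4 -> ACC=16
Event 6 (INT 0): INT 0 arrives: push (MAIN, PC=5), enter IRQ0 at PC=0 (depth now 1)
Event 7 (EXEC): [IRQ0] PC=0: DEC 3 -> ACC=13
Event 8 (EXEC): [IRQ0] PC=1: INC 3 -> ACC=16
Event 9 (EXEC): [IRQ0] PC=2: DEC 2 -> ACC=14
Event 10 (EXEC): [IRQ0] PC=3: IRET -> resume MAIN at PC=5 (depth now 0)
Event 11 (INT 0): INT 0 arrives: push (MAIN, PC=5), enter IRQ0 at PC=0 (depth now 1)
Event 12 (EXEC): [IRQ0] PC=0: DEC 3 -> ACC=11
Event 13 (EXEC): [IRQ0] PC=1: INC 3 -> ACC=14
Event 14 (EXEC): [IRQ0] PC=2: DEC 2 -> ACC=12
Event 15 (EXEC): [IRQ0] PC=3: IRET -> resume MAIN at PC=5 (depth now 0)
Event 16 (EXEC): [MAIN] PC=5: INC 4 -> ACC=16
Event 17 (EXEC): [MAIN] PC=6: HALT

Answer: 16 MAIN 0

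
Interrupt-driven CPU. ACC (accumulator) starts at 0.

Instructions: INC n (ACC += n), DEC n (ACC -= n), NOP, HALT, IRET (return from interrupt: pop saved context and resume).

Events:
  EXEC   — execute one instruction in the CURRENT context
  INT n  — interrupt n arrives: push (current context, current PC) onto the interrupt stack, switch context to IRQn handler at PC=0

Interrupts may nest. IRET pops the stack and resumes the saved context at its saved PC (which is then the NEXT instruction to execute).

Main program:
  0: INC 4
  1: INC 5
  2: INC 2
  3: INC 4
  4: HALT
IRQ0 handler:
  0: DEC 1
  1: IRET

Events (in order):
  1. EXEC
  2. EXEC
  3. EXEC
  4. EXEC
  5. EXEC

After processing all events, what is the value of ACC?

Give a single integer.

Answer: 15

Derivation:
Event 1 (EXEC): [MAIN] PC=0: INC 4 -> ACC=4
Event 2 (EXEC): [MAIN] PC=1: INC 5 -> ACC=9
Event 3 (EXEC): [MAIN] PC=2: INC 2 -> ACC=11
Event 4 (EXEC): [MAIN] PC=3: INC 4 -> ACC=15
Event 5 (EXEC): [MAIN] PC=4: HALT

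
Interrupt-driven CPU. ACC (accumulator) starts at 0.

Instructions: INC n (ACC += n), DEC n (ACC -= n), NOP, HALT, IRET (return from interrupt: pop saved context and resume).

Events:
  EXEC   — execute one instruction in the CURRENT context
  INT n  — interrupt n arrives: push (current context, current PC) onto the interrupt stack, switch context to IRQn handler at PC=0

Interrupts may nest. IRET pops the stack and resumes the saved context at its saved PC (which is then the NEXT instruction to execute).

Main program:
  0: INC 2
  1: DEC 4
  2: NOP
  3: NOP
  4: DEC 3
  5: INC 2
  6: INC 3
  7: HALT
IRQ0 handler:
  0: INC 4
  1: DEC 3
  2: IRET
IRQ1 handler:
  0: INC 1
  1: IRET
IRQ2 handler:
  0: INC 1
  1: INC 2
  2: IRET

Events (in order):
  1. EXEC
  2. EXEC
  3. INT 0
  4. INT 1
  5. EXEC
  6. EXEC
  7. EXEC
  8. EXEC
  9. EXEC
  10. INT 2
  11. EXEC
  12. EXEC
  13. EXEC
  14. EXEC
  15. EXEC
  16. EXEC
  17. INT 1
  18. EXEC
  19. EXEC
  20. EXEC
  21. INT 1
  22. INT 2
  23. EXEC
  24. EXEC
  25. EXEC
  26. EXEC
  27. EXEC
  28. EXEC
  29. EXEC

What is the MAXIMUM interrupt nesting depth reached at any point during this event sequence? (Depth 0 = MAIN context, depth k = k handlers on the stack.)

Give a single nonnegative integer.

Answer: 2

Derivation:
Event 1 (EXEC): [MAIN] PC=0: INC 2 -> ACC=2 [depth=0]
Event 2 (EXEC): [MAIN] PC=1: DEC 4 -> ACC=-2 [depth=0]
Event 3 (INT 0): INT 0 arrives: push (MAIN, PC=2), enter IRQ0 at PC=0 (depth now 1) [depth=1]
Event 4 (INT 1): INT 1 arrives: push (IRQ0, PC=0), enter IRQ1 at PC=0 (depth now 2) [depth=2]
Event 5 (EXEC): [IRQ1] PC=0: INC 1 -> ACC=-1 [depth=2]
Event 6 (EXEC): [IRQ1] PC=1: IRET -> resume IRQ0 at PC=0 (depth now 1) [depth=1]
Event 7 (EXEC): [IRQ0] PC=0: INC 4 -> ACC=3 [depth=1]
Event 8 (EXEC): [IRQ0] PC=1: DEC 3 -> ACC=0 [depth=1]
Event 9 (EXEC): [IRQ0] PC=2: IRET -> resume MAIN at PC=2 (depth now 0) [depth=0]
Event 10 (INT 2): INT 2 arrives: push (MAIN, PC=2), enter IRQ2 at PC=0 (depth now 1) [depth=1]
Event 11 (EXEC): [IRQ2] PC=0: INC 1 -> ACC=1 [depth=1]
Event 12 (EXEC): [IRQ2] PC=1: INC 2 -> ACC=3 [depth=1]
Event 13 (EXEC): [IRQ2] PC=2: IRET -> resume MAIN at PC=2 (depth now 0) [depth=0]
Event 14 (EXEC): [MAIN] PC=2: NOP [depth=0]
Event 15 (EXEC): [MAIN] PC=3: NOP [depth=0]
Event 16 (EXEC): [MAIN] PC=4: DEC 3 -> ACC=0 [depth=0]
Event 17 (INT 1): INT 1 arrives: push (MAIN, PC=5), enter IRQ1 at PC=0 (depth now 1) [depth=1]
Event 18 (EXEC): [IRQ1] PC=0: INC 1 -> ACC=1 [depth=1]
Event 19 (EXEC): [IRQ1] PC=1: IRET -> resume MAIN at PC=5 (depth now 0) [depth=0]
Event 20 (EXEC): [MAIN] PC=5: INC 2 -> ACC=3 [depth=0]
Event 21 (INT 1): INT 1 arrives: push (MAIN, PC=6), enter IRQ1 at PC=0 (depth now 1) [depth=1]
Event 22 (INT 2): INT 2 arrives: push (IRQ1, PC=0), enter IRQ2 at PC=0 (depth now 2) [depth=2]
Event 23 (EXEC): [IRQ2] PC=0: INC 1 -> ACC=4 [depth=2]
Event 24 (EXEC): [IRQ2] PC=1: INC 2 -> ACC=6 [depth=2]
Event 25 (EXEC): [IRQ2] PC=2: IRET -> resume IRQ1 at PC=0 (depth now 1) [depth=1]
Event 26 (EXEC): [IRQ1] PC=0: INC 1 -> ACC=7 [depth=1]
Event 27 (EXEC): [IRQ1] PC=1: IRET -> resume MAIN at PC=6 (depth now 0) [depth=0]
Event 28 (EXEC): [MAIN] PC=6: INC 3 -> ACC=10 [depth=0]
Event 29 (EXEC): [MAIN] PC=7: HALT [depth=0]
Max depth observed: 2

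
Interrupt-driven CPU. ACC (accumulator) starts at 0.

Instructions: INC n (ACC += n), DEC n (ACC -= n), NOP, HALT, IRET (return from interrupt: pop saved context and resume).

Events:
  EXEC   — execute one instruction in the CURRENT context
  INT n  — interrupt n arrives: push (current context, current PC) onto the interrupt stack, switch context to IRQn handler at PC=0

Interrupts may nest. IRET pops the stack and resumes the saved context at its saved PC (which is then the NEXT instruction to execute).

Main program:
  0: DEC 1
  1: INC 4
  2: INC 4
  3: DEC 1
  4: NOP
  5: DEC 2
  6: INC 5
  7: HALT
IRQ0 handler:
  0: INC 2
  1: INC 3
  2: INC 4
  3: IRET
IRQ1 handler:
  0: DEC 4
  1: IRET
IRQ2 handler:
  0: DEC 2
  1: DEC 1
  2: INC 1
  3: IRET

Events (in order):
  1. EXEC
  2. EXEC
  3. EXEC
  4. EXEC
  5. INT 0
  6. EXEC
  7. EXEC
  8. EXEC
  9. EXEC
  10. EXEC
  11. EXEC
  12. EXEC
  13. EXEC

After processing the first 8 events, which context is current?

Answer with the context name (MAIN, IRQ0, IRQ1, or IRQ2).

Answer: IRQ0

Derivation:
Event 1 (EXEC): [MAIN] PC=0: DEC 1 -> ACC=-1
Event 2 (EXEC): [MAIN] PC=1: INC 4 -> ACC=3
Event 3 (EXEC): [MAIN] PC=2: INC 4 -> ACC=7
Event 4 (EXEC): [MAIN] PC=3: DEC 1 -> ACC=6
Event 5 (INT 0): INT 0 arrives: push (MAIN, PC=4), enter IRQ0 at PC=0 (depth now 1)
Event 6 (EXEC): [IRQ0] PC=0: INC 2 -> ACC=8
Event 7 (EXEC): [IRQ0] PC=1: INC 3 -> ACC=11
Event 8 (EXEC): [IRQ0] PC=2: INC 4 -> ACC=15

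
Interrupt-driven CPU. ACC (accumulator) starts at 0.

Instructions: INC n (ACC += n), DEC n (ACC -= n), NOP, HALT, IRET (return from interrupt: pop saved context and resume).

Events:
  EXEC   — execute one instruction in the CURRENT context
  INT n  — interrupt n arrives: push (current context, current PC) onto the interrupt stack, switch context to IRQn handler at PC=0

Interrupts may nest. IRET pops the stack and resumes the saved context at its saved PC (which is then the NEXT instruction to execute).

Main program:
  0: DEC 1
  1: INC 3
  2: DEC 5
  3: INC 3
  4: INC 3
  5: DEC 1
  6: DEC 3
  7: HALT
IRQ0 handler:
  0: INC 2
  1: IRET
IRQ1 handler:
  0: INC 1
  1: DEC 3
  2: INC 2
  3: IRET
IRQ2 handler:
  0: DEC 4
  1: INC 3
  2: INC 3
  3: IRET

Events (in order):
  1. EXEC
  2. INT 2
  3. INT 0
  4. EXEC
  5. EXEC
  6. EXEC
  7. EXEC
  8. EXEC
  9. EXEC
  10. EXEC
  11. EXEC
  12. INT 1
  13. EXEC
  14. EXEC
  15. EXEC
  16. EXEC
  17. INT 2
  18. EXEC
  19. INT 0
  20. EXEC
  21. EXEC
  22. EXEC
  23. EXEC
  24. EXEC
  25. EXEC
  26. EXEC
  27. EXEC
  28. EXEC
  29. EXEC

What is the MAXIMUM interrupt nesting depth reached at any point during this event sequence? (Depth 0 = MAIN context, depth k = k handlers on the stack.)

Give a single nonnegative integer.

Event 1 (EXEC): [MAIN] PC=0: DEC 1 -> ACC=-1 [depth=0]
Event 2 (INT 2): INT 2 arrives: push (MAIN, PC=1), enter IRQ2 at PC=0 (depth now 1) [depth=1]
Event 3 (INT 0): INT 0 arrives: push (IRQ2, PC=0), enter IRQ0 at PC=0 (depth now 2) [depth=2]
Event 4 (EXEC): [IRQ0] PC=0: INC 2 -> ACC=1 [depth=2]
Event 5 (EXEC): [IRQ0] PC=1: IRET -> resume IRQ2 at PC=0 (depth now 1) [depth=1]
Event 6 (EXEC): [IRQ2] PC=0: DEC 4 -> ACC=-3 [depth=1]
Event 7 (EXEC): [IRQ2] PC=1: INC 3 -> ACC=0 [depth=1]
Event 8 (EXEC): [IRQ2] PC=2: INC 3 -> ACC=3 [depth=1]
Event 9 (EXEC): [IRQ2] PC=3: IRET -> resume MAIN at PC=1 (depth now 0) [depth=0]
Event 10 (EXEC): [MAIN] PC=1: INC 3 -> ACC=6 [depth=0]
Event 11 (EXEC): [MAIN] PC=2: DEC 5 -> ACC=1 [depth=0]
Event 12 (INT 1): INT 1 arrives: push (MAIN, PC=3), enter IRQ1 at PC=0 (depth now 1) [depth=1]
Event 13 (EXEC): [IRQ1] PC=0: INC 1 -> ACC=2 [depth=1]
Event 14 (EXEC): [IRQ1] PC=1: DEC 3 -> ACC=-1 [depth=1]
Event 15 (EXEC): [IRQ1] PC=2: INC 2 -> ACC=1 [depth=1]
Event 16 (EXEC): [IRQ1] PC=3: IRET -> resume MAIN at PC=3 (depth now 0) [depth=0]
Event 17 (INT 2): INT 2 arrives: push (MAIN, PC=3), enter IRQ2 at PC=0 (depth now 1) [depth=1]
Event 18 (EXEC): [IRQ2] PC=0: DEC 4 -> ACC=-3 [depth=1]
Event 19 (INT 0): INT 0 arrives: push (IRQ2, PC=1), enter IRQ0 at PC=0 (depth now 2) [depth=2]
Event 20 (EXEC): [IRQ0] PC=0: INC 2 -> ACC=-1 [depth=2]
Event 21 (EXEC): [IRQ0] PC=1: IRET -> resume IRQ2 at PC=1 (depth now 1) [depth=1]
Event 22 (EXEC): [IRQ2] PC=1: INC 3 -> ACC=2 [depth=1]
Event 23 (EXEC): [IRQ2] PC=2: INC 3 -> ACC=5 [depth=1]
Event 24 (EXEC): [IRQ2] PC=3: IRET -> resume MAIN at PC=3 (depth now 0) [depth=0]
Event 25 (EXEC): [MAIN] PC=3: INC 3 -> ACC=8 [depth=0]
Event 26 (EXEC): [MAIN] PC=4: INC 3 -> ACC=11 [depth=0]
Event 27 (EXEC): [MAIN] PC=5: DEC 1 -> ACC=10 [depth=0]
Event 28 (EXEC): [MAIN] PC=6: DEC 3 -> ACC=7 [depth=0]
Event 29 (EXEC): [MAIN] PC=7: HALT [depth=0]
Max depth observed: 2

Answer: 2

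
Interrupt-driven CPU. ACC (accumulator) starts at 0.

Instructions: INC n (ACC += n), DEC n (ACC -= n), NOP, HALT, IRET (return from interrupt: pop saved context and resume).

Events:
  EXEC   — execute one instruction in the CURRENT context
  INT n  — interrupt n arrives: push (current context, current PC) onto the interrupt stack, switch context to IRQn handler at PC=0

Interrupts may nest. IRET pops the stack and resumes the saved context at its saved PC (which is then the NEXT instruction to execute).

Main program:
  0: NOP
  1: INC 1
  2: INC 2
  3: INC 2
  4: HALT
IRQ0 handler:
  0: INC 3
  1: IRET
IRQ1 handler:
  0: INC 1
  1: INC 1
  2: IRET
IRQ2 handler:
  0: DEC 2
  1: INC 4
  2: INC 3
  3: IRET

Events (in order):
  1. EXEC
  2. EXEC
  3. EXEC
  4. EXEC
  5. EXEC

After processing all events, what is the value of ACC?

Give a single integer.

Event 1 (EXEC): [MAIN] PC=0: NOP
Event 2 (EXEC): [MAIN] PC=1: INC 1 -> ACC=1
Event 3 (EXEC): [MAIN] PC=2: INC 2 -> ACC=3
Event 4 (EXEC): [MAIN] PC=3: INC 2 -> ACC=5
Event 5 (EXEC): [MAIN] PC=4: HALT

Answer: 5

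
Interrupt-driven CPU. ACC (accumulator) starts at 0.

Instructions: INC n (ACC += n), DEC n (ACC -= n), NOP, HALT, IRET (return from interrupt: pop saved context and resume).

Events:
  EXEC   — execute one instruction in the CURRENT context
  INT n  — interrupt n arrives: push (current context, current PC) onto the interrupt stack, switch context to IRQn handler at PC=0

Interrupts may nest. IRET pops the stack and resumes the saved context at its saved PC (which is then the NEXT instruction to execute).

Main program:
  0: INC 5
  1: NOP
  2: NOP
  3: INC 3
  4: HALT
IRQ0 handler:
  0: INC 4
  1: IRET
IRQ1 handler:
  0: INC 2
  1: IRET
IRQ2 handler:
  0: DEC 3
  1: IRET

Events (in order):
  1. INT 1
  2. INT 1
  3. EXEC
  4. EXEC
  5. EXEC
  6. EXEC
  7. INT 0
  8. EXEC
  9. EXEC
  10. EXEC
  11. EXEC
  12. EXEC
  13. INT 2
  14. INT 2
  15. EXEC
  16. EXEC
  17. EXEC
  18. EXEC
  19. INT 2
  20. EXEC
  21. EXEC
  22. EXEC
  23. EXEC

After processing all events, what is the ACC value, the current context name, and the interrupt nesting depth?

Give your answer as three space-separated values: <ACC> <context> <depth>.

Answer: 7 MAIN 0

Derivation:
Event 1 (INT 1): INT 1 arrives: push (MAIN, PC=0), enter IRQ1 at PC=0 (depth now 1)
Event 2 (INT 1): INT 1 arrives: push (IRQ1, PC=0), enter IRQ1 at PC=0 (depth now 2)
Event 3 (EXEC): [IRQ1] PC=0: INC 2 -> ACC=2
Event 4 (EXEC): [IRQ1] PC=1: IRET -> resume IRQ1 at PC=0 (depth now 1)
Event 5 (EXEC): [IRQ1] PC=0: INC 2 -> ACC=4
Event 6 (EXEC): [IRQ1] PC=1: IRET -> resume MAIN at PC=0 (depth now 0)
Event 7 (INT 0): INT 0 arrives: push (MAIN, PC=0), enter IRQ0 at PC=0 (depth now 1)
Event 8 (EXEC): [IRQ0] PC=0: INC 4 -> ACC=8
Event 9 (EXEC): [IRQ0] PC=1: IRET -> resume MAIN at PC=0 (depth now 0)
Event 10 (EXEC): [MAIN] PC=0: INC 5 -> ACC=13
Event 11 (EXEC): [MAIN] PC=1: NOP
Event 12 (EXEC): [MAIN] PC=2: NOP
Event 13 (INT 2): INT 2 arrives: push (MAIN, PC=3), enter IRQ2 at PC=0 (depth now 1)
Event 14 (INT 2): INT 2 arrives: push (IRQ2, PC=0), enter IRQ2 at PC=0 (depth now 2)
Event 15 (EXEC): [IRQ2] PC=0: DEC 3 -> ACC=10
Event 16 (EXEC): [IRQ2] PC=1: IRET -> resume IRQ2 at PC=0 (depth now 1)
Event 17 (EXEC): [IRQ2] PC=0: DEC 3 -> ACC=7
Event 18 (EXEC): [IRQ2] PC=1: IRET -> resume MAIN at PC=3 (depth now 0)
Event 19 (INT 2): INT 2 arrives: push (MAIN, PC=3), enter IRQ2 at PC=0 (depth now 1)
Event 20 (EXEC): [IRQ2] PC=0: DEC 3 -> ACC=4
Event 21 (EXEC): [IRQ2] PC=1: IRET -> resume MAIN at PC=3 (depth now 0)
Event 22 (EXEC): [MAIN] PC=3: INC 3 -> ACC=7
Event 23 (EXEC): [MAIN] PC=4: HALT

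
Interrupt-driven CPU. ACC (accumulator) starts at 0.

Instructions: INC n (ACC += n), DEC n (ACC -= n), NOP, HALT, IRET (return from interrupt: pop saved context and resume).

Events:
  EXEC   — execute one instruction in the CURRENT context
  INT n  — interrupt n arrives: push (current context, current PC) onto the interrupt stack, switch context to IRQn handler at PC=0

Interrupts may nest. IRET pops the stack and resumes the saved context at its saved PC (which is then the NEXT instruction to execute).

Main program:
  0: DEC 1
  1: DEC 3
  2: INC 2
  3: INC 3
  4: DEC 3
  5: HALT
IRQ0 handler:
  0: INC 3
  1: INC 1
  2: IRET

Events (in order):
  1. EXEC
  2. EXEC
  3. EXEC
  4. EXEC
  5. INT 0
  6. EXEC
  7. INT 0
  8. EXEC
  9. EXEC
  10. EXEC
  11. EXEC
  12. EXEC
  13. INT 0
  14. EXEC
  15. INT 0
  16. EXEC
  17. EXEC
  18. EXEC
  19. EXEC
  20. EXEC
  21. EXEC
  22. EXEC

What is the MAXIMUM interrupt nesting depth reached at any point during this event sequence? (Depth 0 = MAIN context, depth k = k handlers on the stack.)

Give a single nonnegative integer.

Event 1 (EXEC): [MAIN] PC=0: DEC 1 -> ACC=-1 [depth=0]
Event 2 (EXEC): [MAIN] PC=1: DEC 3 -> ACC=-4 [depth=0]
Event 3 (EXEC): [MAIN] PC=2: INC 2 -> ACC=-2 [depth=0]
Event 4 (EXEC): [MAIN] PC=3: INC 3 -> ACC=1 [depth=0]
Event 5 (INT 0): INT 0 arrives: push (MAIN, PC=4), enter IRQ0 at PC=0 (depth now 1) [depth=1]
Event 6 (EXEC): [IRQ0] PC=0: INC 3 -> ACC=4 [depth=1]
Event 7 (INT 0): INT 0 arrives: push (IRQ0, PC=1), enter IRQ0 at PC=0 (depth now 2) [depth=2]
Event 8 (EXEC): [IRQ0] PC=0: INC 3 -> ACC=7 [depth=2]
Event 9 (EXEC): [IRQ0] PC=1: INC 1 -> ACC=8 [depth=2]
Event 10 (EXEC): [IRQ0] PC=2: IRET -> resume IRQ0 at PC=1 (depth now 1) [depth=1]
Event 11 (EXEC): [IRQ0] PC=1: INC 1 -> ACC=9 [depth=1]
Event 12 (EXEC): [IRQ0] PC=2: IRET -> resume MAIN at PC=4 (depth now 0) [depth=0]
Event 13 (INT 0): INT 0 arrives: push (MAIN, PC=4), enter IRQ0 at PC=0 (depth now 1) [depth=1]
Event 14 (EXEC): [IRQ0] PC=0: INC 3 -> ACC=12 [depth=1]
Event 15 (INT 0): INT 0 arrives: push (IRQ0, PC=1), enter IRQ0 at PC=0 (depth now 2) [depth=2]
Event 16 (EXEC): [IRQ0] PC=0: INC 3 -> ACC=15 [depth=2]
Event 17 (EXEC): [IRQ0] PC=1: INC 1 -> ACC=16 [depth=2]
Event 18 (EXEC): [IRQ0] PC=2: IRET -> resume IRQ0 at PC=1 (depth now 1) [depth=1]
Event 19 (EXEC): [IRQ0] PC=1: INC 1 -> ACC=17 [depth=1]
Event 20 (EXEC): [IRQ0] PC=2: IRET -> resume MAIN at PC=4 (depth now 0) [depth=0]
Event 21 (EXEC): [MAIN] PC=4: DEC 3 -> ACC=14 [depth=0]
Event 22 (EXEC): [MAIN] PC=5: HALT [depth=0]
Max depth observed: 2

Answer: 2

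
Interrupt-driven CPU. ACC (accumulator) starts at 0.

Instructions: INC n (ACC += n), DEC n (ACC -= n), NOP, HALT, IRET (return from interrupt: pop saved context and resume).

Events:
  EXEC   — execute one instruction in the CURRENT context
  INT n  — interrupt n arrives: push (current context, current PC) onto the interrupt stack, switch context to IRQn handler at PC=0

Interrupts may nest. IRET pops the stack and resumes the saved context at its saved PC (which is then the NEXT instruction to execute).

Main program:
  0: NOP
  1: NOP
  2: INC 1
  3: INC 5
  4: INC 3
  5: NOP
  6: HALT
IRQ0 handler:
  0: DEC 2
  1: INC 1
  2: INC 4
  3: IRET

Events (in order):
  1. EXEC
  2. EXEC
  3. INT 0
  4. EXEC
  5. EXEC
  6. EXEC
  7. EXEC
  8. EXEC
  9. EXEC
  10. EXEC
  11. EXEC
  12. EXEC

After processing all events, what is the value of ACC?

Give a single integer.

Answer: 12

Derivation:
Event 1 (EXEC): [MAIN] PC=0: NOP
Event 2 (EXEC): [MAIN] PC=1: NOP
Event 3 (INT 0): INT 0 arrives: push (MAIN, PC=2), enter IRQ0 at PC=0 (depth now 1)
Event 4 (EXEC): [IRQ0] PC=0: DEC 2 -> ACC=-2
Event 5 (EXEC): [IRQ0] PC=1: INC 1 -> ACC=-1
Event 6 (EXEC): [IRQ0] PC=2: INC 4 -> ACC=3
Event 7 (EXEC): [IRQ0] PC=3: IRET -> resume MAIN at PC=2 (depth now 0)
Event 8 (EXEC): [MAIN] PC=2: INC 1 -> ACC=4
Event 9 (EXEC): [MAIN] PC=3: INC 5 -> ACC=9
Event 10 (EXEC): [MAIN] PC=4: INC 3 -> ACC=12
Event 11 (EXEC): [MAIN] PC=5: NOP
Event 12 (EXEC): [MAIN] PC=6: HALT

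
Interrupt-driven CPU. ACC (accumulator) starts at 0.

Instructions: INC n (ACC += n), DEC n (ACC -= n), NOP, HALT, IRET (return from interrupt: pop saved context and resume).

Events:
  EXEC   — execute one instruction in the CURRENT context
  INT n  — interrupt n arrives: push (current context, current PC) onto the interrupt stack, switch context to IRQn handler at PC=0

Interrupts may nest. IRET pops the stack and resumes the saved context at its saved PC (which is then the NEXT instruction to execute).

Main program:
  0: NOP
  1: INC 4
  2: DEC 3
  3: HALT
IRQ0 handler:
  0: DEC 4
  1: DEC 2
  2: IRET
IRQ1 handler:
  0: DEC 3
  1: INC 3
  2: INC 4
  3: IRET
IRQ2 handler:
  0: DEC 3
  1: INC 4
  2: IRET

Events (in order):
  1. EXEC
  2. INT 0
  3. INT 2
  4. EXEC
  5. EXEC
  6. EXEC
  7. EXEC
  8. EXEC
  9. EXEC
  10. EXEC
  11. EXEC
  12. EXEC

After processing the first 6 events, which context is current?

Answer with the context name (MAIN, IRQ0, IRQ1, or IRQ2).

Event 1 (EXEC): [MAIN] PC=0: NOP
Event 2 (INT 0): INT 0 arrives: push (MAIN, PC=1), enter IRQ0 at PC=0 (depth now 1)
Event 3 (INT 2): INT 2 arrives: push (IRQ0, PC=0), enter IRQ2 at PC=0 (depth now 2)
Event 4 (EXEC): [IRQ2] PC=0: DEC 3 -> ACC=-3
Event 5 (EXEC): [IRQ2] PC=1: INC 4 -> ACC=1
Event 6 (EXEC): [IRQ2] PC=2: IRET -> resume IRQ0 at PC=0 (depth now 1)

Answer: IRQ0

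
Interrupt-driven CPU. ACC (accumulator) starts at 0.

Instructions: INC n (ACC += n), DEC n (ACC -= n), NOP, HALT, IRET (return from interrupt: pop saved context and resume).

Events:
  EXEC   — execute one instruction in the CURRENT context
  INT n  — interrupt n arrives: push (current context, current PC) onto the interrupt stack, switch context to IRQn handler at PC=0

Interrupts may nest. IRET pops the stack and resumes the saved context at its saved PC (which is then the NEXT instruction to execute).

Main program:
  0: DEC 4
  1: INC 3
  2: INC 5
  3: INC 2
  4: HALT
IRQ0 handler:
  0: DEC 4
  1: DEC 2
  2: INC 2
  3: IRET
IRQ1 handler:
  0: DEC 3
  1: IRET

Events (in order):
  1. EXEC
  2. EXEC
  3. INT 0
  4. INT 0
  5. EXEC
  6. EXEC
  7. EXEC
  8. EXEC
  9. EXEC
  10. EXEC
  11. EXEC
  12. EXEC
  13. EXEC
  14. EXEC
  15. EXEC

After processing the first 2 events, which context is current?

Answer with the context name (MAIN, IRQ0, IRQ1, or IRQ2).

Answer: MAIN

Derivation:
Event 1 (EXEC): [MAIN] PC=0: DEC 4 -> ACC=-4
Event 2 (EXEC): [MAIN] PC=1: INC 3 -> ACC=-1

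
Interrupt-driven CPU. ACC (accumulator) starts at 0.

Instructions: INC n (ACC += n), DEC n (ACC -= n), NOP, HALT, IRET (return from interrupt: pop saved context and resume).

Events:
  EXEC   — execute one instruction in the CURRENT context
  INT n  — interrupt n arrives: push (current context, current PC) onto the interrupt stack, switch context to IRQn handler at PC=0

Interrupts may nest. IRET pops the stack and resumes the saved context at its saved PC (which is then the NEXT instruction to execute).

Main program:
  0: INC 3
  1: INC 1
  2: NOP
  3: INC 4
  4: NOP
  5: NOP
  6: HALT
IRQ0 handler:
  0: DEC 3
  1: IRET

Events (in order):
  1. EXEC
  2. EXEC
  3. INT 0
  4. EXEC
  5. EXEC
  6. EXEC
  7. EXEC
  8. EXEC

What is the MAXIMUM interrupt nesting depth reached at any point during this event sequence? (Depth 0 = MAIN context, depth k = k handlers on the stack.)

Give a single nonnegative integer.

Answer: 1

Derivation:
Event 1 (EXEC): [MAIN] PC=0: INC 3 -> ACC=3 [depth=0]
Event 2 (EXEC): [MAIN] PC=1: INC 1 -> ACC=4 [depth=0]
Event 3 (INT 0): INT 0 arrives: push (MAIN, PC=2), enter IRQ0 at PC=0 (depth now 1) [depth=1]
Event 4 (EXEC): [IRQ0] PC=0: DEC 3 -> ACC=1 [depth=1]
Event 5 (EXEC): [IRQ0] PC=1: IRET -> resume MAIN at PC=2 (depth now 0) [depth=0]
Event 6 (EXEC): [MAIN] PC=2: NOP [depth=0]
Event 7 (EXEC): [MAIN] PC=3: INC 4 -> ACC=5 [depth=0]
Event 8 (EXEC): [MAIN] PC=4: NOP [depth=0]
Max depth observed: 1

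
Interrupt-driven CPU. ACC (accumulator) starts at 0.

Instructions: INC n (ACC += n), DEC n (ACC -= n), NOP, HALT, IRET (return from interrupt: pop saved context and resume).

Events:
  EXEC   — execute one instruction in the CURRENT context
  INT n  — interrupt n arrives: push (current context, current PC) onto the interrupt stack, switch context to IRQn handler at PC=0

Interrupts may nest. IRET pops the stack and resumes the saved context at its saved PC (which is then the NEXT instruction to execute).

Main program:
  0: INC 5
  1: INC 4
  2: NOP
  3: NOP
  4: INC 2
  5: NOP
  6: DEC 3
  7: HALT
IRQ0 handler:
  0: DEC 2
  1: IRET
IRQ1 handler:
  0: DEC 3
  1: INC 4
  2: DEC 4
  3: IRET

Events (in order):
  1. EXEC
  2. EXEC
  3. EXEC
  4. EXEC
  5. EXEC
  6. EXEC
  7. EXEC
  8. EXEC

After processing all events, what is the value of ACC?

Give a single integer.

Answer: 8

Derivation:
Event 1 (EXEC): [MAIN] PC=0: INC 5 -> ACC=5
Event 2 (EXEC): [MAIN] PC=1: INC 4 -> ACC=9
Event 3 (EXEC): [MAIN] PC=2: NOP
Event 4 (EXEC): [MAIN] PC=3: NOP
Event 5 (EXEC): [MAIN] PC=4: INC 2 -> ACC=11
Event 6 (EXEC): [MAIN] PC=5: NOP
Event 7 (EXEC): [MAIN] PC=6: DEC 3 -> ACC=8
Event 8 (EXEC): [MAIN] PC=7: HALT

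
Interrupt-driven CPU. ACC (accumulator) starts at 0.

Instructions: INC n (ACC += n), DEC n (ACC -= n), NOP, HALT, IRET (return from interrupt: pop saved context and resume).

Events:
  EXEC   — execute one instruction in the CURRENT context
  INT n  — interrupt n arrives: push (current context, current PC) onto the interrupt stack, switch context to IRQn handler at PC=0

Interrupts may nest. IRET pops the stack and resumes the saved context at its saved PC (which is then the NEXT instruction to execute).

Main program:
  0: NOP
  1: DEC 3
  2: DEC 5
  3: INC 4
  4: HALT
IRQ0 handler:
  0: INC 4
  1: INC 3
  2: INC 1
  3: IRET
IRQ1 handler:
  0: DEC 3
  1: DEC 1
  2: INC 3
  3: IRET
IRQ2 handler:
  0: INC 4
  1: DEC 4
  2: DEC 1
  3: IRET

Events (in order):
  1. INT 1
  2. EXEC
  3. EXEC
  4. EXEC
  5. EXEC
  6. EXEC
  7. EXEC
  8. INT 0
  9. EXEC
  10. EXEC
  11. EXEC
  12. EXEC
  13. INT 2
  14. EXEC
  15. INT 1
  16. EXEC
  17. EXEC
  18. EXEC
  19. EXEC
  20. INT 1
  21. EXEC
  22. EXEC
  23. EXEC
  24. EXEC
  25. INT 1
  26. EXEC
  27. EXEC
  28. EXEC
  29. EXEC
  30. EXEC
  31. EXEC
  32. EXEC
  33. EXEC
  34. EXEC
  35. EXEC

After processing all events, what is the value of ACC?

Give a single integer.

Answer: -1

Derivation:
Event 1 (INT 1): INT 1 arrives: push (MAIN, PC=0), enter IRQ1 at PC=0 (depth now 1)
Event 2 (EXEC): [IRQ1] PC=0: DEC 3 -> ACC=-3
Event 3 (EXEC): [IRQ1] PC=1: DEC 1 -> ACC=-4
Event 4 (EXEC): [IRQ1] PC=2: INC 3 -> ACC=-1
Event 5 (EXEC): [IRQ1] PC=3: IRET -> resume MAIN at PC=0 (depth now 0)
Event 6 (EXEC): [MAIN] PC=0: NOP
Event 7 (EXEC): [MAIN] PC=1: DEC 3 -> ACC=-4
Event 8 (INT 0): INT 0 arrives: push (MAIN, PC=2), enter IRQ0 at PC=0 (depth now 1)
Event 9 (EXEC): [IRQ0] PC=0: INC 4 -> ACC=0
Event 10 (EXEC): [IRQ0] PC=1: INC 3 -> ACC=3
Event 11 (EXEC): [IRQ0] PC=2: INC 1 -> ACC=4
Event 12 (EXEC): [IRQ0] PC=3: IRET -> resume MAIN at PC=2 (depth now 0)
Event 13 (INT 2): INT 2 arrives: push (MAIN, PC=2), enter IRQ2 at PC=0 (depth now 1)
Event 14 (EXEC): [IRQ2] PC=0: INC 4 -> ACC=8
Event 15 (INT 1): INT 1 arrives: push (IRQ2, PC=1), enter IRQ1 at PC=0 (depth now 2)
Event 16 (EXEC): [IRQ1] PC=0: DEC 3 -> ACC=5
Event 17 (EXEC): [IRQ1] PC=1: DEC 1 -> ACC=4
Event 18 (EXEC): [IRQ1] PC=2: INC 3 -> ACC=7
Event 19 (EXEC): [IRQ1] PC=3: IRET -> resume IRQ2 at PC=1 (depth now 1)
Event 20 (INT 1): INT 1 arrives: push (IRQ2, PC=1), enter IRQ1 at PC=0 (depth now 2)
Event 21 (EXEC): [IRQ1] PC=0: DEC 3 -> ACC=4
Event 22 (EXEC): [IRQ1] PC=1: DEC 1 -> ACC=3
Event 23 (EXEC): [IRQ1] PC=2: INC 3 -> ACC=6
Event 24 (EXEC): [IRQ1] PC=3: IRET -> resume IRQ2 at PC=1 (depth now 1)
Event 25 (INT 1): INT 1 arrives: push (IRQ2, PC=1), enter IRQ1 at PC=0 (depth now 2)
Event 26 (EXEC): [IRQ1] PC=0: DEC 3 -> ACC=3
Event 27 (EXEC): [IRQ1] PC=1: DEC 1 -> ACC=2
Event 28 (EXEC): [IRQ1] PC=2: INC 3 -> ACC=5
Event 29 (EXEC): [IRQ1] PC=3: IRET -> resume IRQ2 at PC=1 (depth now 1)
Event 30 (EXEC): [IRQ2] PC=1: DEC 4 -> ACC=1
Event 31 (EXEC): [IRQ2] PC=2: DEC 1 -> ACC=0
Event 32 (EXEC): [IRQ2] PC=3: IRET -> resume MAIN at PC=2 (depth now 0)
Event 33 (EXEC): [MAIN] PC=2: DEC 5 -> ACC=-5
Event 34 (EXEC): [MAIN] PC=3: INC 4 -> ACC=-1
Event 35 (EXEC): [MAIN] PC=4: HALT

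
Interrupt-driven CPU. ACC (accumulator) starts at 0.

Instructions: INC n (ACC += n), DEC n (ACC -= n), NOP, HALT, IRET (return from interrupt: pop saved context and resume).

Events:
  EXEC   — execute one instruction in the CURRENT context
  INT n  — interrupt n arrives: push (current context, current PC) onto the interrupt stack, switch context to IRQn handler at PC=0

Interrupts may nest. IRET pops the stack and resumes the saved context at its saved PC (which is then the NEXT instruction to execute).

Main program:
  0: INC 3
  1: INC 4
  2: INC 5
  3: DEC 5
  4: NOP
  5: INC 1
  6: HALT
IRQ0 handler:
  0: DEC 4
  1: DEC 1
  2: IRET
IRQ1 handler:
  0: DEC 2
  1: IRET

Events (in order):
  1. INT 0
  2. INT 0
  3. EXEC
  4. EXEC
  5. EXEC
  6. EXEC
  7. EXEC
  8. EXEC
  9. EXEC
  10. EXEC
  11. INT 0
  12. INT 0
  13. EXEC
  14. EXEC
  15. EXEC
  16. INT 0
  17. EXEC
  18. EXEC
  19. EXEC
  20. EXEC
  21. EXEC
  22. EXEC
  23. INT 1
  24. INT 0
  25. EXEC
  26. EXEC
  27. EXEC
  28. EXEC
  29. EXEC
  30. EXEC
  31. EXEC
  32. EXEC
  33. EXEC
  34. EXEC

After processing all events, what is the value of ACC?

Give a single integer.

Answer: -24

Derivation:
Event 1 (INT 0): INT 0 arrives: push (MAIN, PC=0), enter IRQ0 at PC=0 (depth now 1)
Event 2 (INT 0): INT 0 arrives: push (IRQ0, PC=0), enter IRQ0 at PC=0 (depth now 2)
Event 3 (EXEC): [IRQ0] PC=0: DEC 4 -> ACC=-4
Event 4 (EXEC): [IRQ0] PC=1: DEC 1 -> ACC=-5
Event 5 (EXEC): [IRQ0] PC=2: IRET -> resume IRQ0 at PC=0 (depth now 1)
Event 6 (EXEC): [IRQ0] PC=0: DEC 4 -> ACC=-9
Event 7 (EXEC): [IRQ0] PC=1: DEC 1 -> ACC=-10
Event 8 (EXEC): [IRQ0] PC=2: IRET -> resume MAIN at PC=0 (depth now 0)
Event 9 (EXEC): [MAIN] PC=0: INC 3 -> ACC=-7
Event 10 (EXEC): [MAIN] PC=1: INC 4 -> ACC=-3
Event 11 (INT 0): INT 0 arrives: push (MAIN, PC=2), enter IRQ0 at PC=0 (depth now 1)
Event 12 (INT 0): INT 0 arrives: push (IRQ0, PC=0), enter IRQ0 at PC=0 (depth now 2)
Event 13 (EXEC): [IRQ0] PC=0: DEC 4 -> ACC=-7
Event 14 (EXEC): [IRQ0] PC=1: DEC 1 -> ACC=-8
Event 15 (EXEC): [IRQ0] PC=2: IRET -> resume IRQ0 at PC=0 (depth now 1)
Event 16 (INT 0): INT 0 arrives: push (IRQ0, PC=0), enter IRQ0 at PC=0 (depth now 2)
Event 17 (EXEC): [IRQ0] PC=0: DEC 4 -> ACC=-12
Event 18 (EXEC): [IRQ0] PC=1: DEC 1 -> ACC=-13
Event 19 (EXEC): [IRQ0] PC=2: IRET -> resume IRQ0 at PC=0 (depth now 1)
Event 20 (EXEC): [IRQ0] PC=0: DEC 4 -> ACC=-17
Event 21 (EXEC): [IRQ0] PC=1: DEC 1 -> ACC=-18
Event 22 (EXEC): [IRQ0] PC=2: IRET -> resume MAIN at PC=2 (depth now 0)
Event 23 (INT 1): INT 1 arrives: push (MAIN, PC=2), enter IRQ1 at PC=0 (depth now 1)
Event 24 (INT 0): INT 0 arrives: push (IRQ1, PC=0), enter IRQ0 at PC=0 (depth now 2)
Event 25 (EXEC): [IRQ0] PC=0: DEC 4 -> ACC=-22
Event 26 (EXEC): [IRQ0] PC=1: DEC 1 -> ACC=-23
Event 27 (EXEC): [IRQ0] PC=2: IRET -> resume IRQ1 at PC=0 (depth now 1)
Event 28 (EXEC): [IRQ1] PC=0: DEC 2 -> ACC=-25
Event 29 (EXEC): [IRQ1] PC=1: IRET -> resume MAIN at PC=2 (depth now 0)
Event 30 (EXEC): [MAIN] PC=2: INC 5 -> ACC=-20
Event 31 (EXEC): [MAIN] PC=3: DEC 5 -> ACC=-25
Event 32 (EXEC): [MAIN] PC=4: NOP
Event 33 (EXEC): [MAIN] PC=5: INC 1 -> ACC=-24
Event 34 (EXEC): [MAIN] PC=6: HALT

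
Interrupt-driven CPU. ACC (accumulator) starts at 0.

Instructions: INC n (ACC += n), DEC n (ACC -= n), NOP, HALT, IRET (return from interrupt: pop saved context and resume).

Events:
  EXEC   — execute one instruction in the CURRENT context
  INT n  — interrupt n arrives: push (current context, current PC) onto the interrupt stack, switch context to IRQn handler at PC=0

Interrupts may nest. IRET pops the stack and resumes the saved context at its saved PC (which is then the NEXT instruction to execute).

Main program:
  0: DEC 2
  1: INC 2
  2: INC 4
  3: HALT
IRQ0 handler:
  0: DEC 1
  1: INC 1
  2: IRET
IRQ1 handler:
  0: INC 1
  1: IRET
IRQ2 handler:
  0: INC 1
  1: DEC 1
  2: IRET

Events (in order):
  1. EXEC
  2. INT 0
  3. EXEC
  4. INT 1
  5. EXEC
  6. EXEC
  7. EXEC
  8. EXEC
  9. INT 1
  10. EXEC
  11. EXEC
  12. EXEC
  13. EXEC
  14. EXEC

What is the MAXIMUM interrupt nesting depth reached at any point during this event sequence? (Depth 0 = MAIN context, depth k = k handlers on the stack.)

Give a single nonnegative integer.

Answer: 2

Derivation:
Event 1 (EXEC): [MAIN] PC=0: DEC 2 -> ACC=-2 [depth=0]
Event 2 (INT 0): INT 0 arrives: push (MAIN, PC=1), enter IRQ0 at PC=0 (depth now 1) [depth=1]
Event 3 (EXEC): [IRQ0] PC=0: DEC 1 -> ACC=-3 [depth=1]
Event 4 (INT 1): INT 1 arrives: push (IRQ0, PC=1), enter IRQ1 at PC=0 (depth now 2) [depth=2]
Event 5 (EXEC): [IRQ1] PC=0: INC 1 -> ACC=-2 [depth=2]
Event 6 (EXEC): [IRQ1] PC=1: IRET -> resume IRQ0 at PC=1 (depth now 1) [depth=1]
Event 7 (EXEC): [IRQ0] PC=1: INC 1 -> ACC=-1 [depth=1]
Event 8 (EXEC): [IRQ0] PC=2: IRET -> resume MAIN at PC=1 (depth now 0) [depth=0]
Event 9 (INT 1): INT 1 arrives: push (MAIN, PC=1), enter IRQ1 at PC=0 (depth now 1) [depth=1]
Event 10 (EXEC): [IRQ1] PC=0: INC 1 -> ACC=0 [depth=1]
Event 11 (EXEC): [IRQ1] PC=1: IRET -> resume MAIN at PC=1 (depth now 0) [depth=0]
Event 12 (EXEC): [MAIN] PC=1: INC 2 -> ACC=2 [depth=0]
Event 13 (EXEC): [MAIN] PC=2: INC 4 -> ACC=6 [depth=0]
Event 14 (EXEC): [MAIN] PC=3: HALT [depth=0]
Max depth observed: 2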